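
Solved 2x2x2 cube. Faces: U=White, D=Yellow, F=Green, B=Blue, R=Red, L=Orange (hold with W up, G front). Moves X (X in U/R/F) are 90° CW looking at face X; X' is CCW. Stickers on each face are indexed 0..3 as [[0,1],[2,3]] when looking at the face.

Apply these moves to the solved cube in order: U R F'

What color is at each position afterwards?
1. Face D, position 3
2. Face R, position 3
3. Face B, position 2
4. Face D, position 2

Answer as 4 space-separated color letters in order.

After move 1 (U): U=WWWW F=RRGG R=BBRR B=OOBB L=GGOO
After move 2 (R): R=RBRB U=WRWG F=RYGY D=YBYO B=WOWB
After move 3 (F'): F=YYRG U=WRRR R=BBYB D=GOYO L=GGOW
Query 1: D[3] = O
Query 2: R[3] = B
Query 3: B[2] = W
Query 4: D[2] = Y

Answer: O B W Y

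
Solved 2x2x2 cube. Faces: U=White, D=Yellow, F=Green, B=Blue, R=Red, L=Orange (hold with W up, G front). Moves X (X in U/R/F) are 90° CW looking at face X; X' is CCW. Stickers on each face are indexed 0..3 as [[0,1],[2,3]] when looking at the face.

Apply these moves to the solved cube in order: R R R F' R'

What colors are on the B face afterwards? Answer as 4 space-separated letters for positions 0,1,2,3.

Answer: G B O B

Derivation:
After move 1 (R): R=RRRR U=WGWG F=GYGY D=YBYB B=WBWB
After move 2 (R): R=RRRR U=WYWY F=GBGB D=YWYW B=GBGB
After move 3 (R): R=RRRR U=WBWB F=GWGW D=YGYG B=YBYB
After move 4 (F'): F=WWGG U=WBRR R=GRYR D=OOYG L=OBOW
After move 5 (R'): R=RRGY U=WYRY F=WBGR D=OWYG B=GBOB
Query: B face = GBOB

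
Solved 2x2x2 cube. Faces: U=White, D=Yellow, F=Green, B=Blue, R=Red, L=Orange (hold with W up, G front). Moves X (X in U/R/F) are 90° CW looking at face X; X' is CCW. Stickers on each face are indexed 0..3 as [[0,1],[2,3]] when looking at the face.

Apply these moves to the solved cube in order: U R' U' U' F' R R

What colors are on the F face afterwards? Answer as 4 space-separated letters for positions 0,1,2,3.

Answer: O Y Y R

Derivation:
After move 1 (U): U=WWWW F=RRGG R=BBRR B=OOBB L=GGOO
After move 2 (R'): R=BRBR U=WBWO F=RWGW D=YRYG B=YOYB
After move 3 (U'): U=BOWW F=GGGW R=RWBR B=BRYB L=YOOO
After move 4 (U'): U=OWBW F=YOGW R=GGBR B=RWYB L=BROO
After move 5 (F'): F=OWYG U=OWGB R=RGYR D=ROYG L=BWOB
After move 6 (R): R=YRRG U=OWGG F=OOYG D=RYYR B=BWWB
After move 7 (R): R=RYGR U=OOGG F=OYYR D=RWYB B=GWWB
Query: F face = OYYR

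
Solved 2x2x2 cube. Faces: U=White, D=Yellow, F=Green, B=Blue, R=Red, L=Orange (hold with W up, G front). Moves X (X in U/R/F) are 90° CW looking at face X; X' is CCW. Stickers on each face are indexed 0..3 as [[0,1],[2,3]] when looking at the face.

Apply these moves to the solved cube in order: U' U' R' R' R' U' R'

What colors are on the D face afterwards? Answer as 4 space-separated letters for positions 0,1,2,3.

Answer: Y R Y Y

Derivation:
After move 1 (U'): U=WWWW F=OOGG R=GGRR B=RRBB L=BBOO
After move 2 (U'): U=WWWW F=BBGG R=OORR B=GGBB L=RROO
After move 3 (R'): R=OROR U=WBWG F=BWGW D=YBYG B=YGYB
After move 4 (R'): R=RROO U=WYWY F=BBGG D=YWYW B=GGBB
After move 5 (R'): R=RORO U=WBWG F=BYGY D=YBYG B=WGWB
After move 6 (U'): U=BGWW F=RRGY R=BYRO B=ROWB L=WGOO
After move 7 (R'): R=YOBR U=BWWR F=RGGW D=YRYY B=GOBB
Query: D face = YRYY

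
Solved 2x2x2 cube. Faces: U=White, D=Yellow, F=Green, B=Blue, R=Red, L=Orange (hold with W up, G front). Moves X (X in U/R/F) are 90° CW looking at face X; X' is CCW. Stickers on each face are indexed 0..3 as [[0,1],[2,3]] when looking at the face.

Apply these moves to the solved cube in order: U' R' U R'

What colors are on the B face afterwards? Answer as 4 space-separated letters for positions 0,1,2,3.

Answer: G B O B

Derivation:
After move 1 (U'): U=WWWW F=OOGG R=GGRR B=RRBB L=BBOO
After move 2 (R'): R=GRGR U=WBWR F=OWGW D=YOYG B=YRYB
After move 3 (U): U=WWRB F=GRGW R=YRGR B=BBYB L=OWOO
After move 4 (R'): R=RRYG U=WYRB F=GWGB D=YRYW B=GBOB
Query: B face = GBOB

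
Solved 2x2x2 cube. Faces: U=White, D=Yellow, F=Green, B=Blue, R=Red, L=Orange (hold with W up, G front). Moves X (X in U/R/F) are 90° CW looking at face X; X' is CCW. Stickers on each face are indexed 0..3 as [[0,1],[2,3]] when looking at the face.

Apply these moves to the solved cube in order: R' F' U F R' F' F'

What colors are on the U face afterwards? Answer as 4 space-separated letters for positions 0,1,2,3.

After move 1 (R'): R=RRRR U=WBWB F=GWGW D=YGYG B=YBYB
After move 2 (F'): F=WWGG U=WBRR R=GRYR D=OOYG L=OBOW
After move 3 (U): U=RWRB F=GRGG R=YBYR B=OBYB L=WWOW
After move 4 (F): F=GGGR U=RWWW R=RBBR D=YYYG L=WOOO
After move 5 (R'): R=BRRB U=RYWO F=GWGW D=YGYR B=GBYB
After move 6 (F'): F=WWGG U=RYBR R=GRYB D=OOYR L=WOOW
After move 7 (F'): F=WGWG U=RYGY R=OROB D=OWYR L=WROB
Query: U face = RYGY

Answer: R Y G Y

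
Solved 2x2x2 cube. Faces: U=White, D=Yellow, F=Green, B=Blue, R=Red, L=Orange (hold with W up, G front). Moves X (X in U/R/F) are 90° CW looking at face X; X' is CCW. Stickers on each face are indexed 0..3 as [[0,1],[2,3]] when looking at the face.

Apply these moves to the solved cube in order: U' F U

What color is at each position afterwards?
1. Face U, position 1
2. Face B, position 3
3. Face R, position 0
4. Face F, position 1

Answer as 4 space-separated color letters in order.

After move 1 (U'): U=WWWW F=OOGG R=GGRR B=RRBB L=BBOO
After move 2 (F): F=GOGO U=WWOB R=WGWR D=RGYY L=BYOY
After move 3 (U): U=OWBW F=WGGO R=RRWR B=BYBB L=GOOY
Query 1: U[1] = W
Query 2: B[3] = B
Query 3: R[0] = R
Query 4: F[1] = G

Answer: W B R G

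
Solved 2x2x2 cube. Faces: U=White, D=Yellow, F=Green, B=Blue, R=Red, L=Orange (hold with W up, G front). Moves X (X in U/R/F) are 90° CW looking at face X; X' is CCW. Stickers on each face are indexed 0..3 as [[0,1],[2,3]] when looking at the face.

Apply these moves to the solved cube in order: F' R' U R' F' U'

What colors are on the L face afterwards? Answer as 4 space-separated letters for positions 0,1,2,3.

Answer: G W O B

Derivation:
After move 1 (F'): F=GGGG U=WWRR R=YRYR D=OOYY L=OWOW
After move 2 (R'): R=RRYY U=WBRB F=GWGR D=OGYG B=YBOB
After move 3 (U): U=RWBB F=RRGR R=YBYY B=OWOB L=GWOW
After move 4 (R'): R=BYYY U=ROBO F=RWGB D=ORYR B=GWGB
After move 5 (F'): F=WBRG U=ROBY R=RYOY D=WWYR L=GOOB
After move 6 (U'): U=OYRB F=GORG R=WBOY B=RYGB L=GWOB
Query: L face = GWOB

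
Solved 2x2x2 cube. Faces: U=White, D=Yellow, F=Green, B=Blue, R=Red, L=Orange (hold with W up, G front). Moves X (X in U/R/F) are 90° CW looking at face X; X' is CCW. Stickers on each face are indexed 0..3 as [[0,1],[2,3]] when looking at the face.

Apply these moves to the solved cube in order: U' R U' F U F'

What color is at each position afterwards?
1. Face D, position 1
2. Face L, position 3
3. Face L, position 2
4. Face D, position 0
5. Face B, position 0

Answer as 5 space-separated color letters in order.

Answer: B R O B W

Derivation:
After move 1 (U'): U=WWWW F=OOGG R=GGRR B=RRBB L=BBOO
After move 2 (R): R=RGRG U=WOWG F=OYGY D=YBYR B=WRWB
After move 3 (U'): U=OGWW F=BBGY R=OYRG B=RGWB L=WROO
After move 4 (F): F=GBYB U=OGOR R=WYWG D=ROYR L=WYOB
After move 5 (U): U=OORG F=WYYB R=RGWG B=WYWB L=GBOB
After move 6 (F'): F=YBWY U=OORW R=OGRG D=BBYR L=GGOR
Query 1: D[1] = B
Query 2: L[3] = R
Query 3: L[2] = O
Query 4: D[0] = B
Query 5: B[0] = W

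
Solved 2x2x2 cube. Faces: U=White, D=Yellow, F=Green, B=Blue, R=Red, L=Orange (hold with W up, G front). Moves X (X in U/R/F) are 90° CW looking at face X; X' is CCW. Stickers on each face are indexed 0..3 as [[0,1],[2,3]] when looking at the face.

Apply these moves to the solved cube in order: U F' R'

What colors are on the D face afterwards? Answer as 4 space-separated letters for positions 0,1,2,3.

After move 1 (U): U=WWWW F=RRGG R=BBRR B=OOBB L=GGOO
After move 2 (F'): F=RGRG U=WWBR R=YBYR D=GOYY L=GWOW
After move 3 (R'): R=BRYY U=WBBO F=RWRR D=GGYG B=YOOB
Query: D face = GGYG

Answer: G G Y G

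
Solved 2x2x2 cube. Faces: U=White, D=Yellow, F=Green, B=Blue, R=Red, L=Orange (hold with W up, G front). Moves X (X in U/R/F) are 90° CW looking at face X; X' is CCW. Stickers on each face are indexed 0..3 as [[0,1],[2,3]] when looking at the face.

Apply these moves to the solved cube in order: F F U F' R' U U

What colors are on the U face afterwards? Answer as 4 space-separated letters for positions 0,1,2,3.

After move 1 (F): F=GGGG U=WWOO R=WRWR D=RRYY L=OYOY
After move 2 (F): F=GGGG U=WWYY R=OROR D=WWYY L=OROR
After move 3 (U): U=YWYW F=ORGG R=BBOR B=ORBB L=GGOR
After move 4 (F'): F=RGOG U=YWBO R=WBWR D=GRYY L=GWOY
After move 5 (R'): R=BRWW U=YBBO F=RWOO D=GGYG B=YRRB
After move 6 (U): U=BYOB F=BROO R=YRWW B=GWRB L=RWOY
After move 7 (U): U=OBBY F=YROO R=GWWW B=RWRB L=BROY
Query: U face = OBBY

Answer: O B B Y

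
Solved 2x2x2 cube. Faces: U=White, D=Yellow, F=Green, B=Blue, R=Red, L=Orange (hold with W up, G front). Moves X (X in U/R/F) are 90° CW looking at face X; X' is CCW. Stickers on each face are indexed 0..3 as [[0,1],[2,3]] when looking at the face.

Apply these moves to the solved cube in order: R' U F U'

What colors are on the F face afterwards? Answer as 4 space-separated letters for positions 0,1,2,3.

After move 1 (R'): R=RRRR U=WBWB F=GWGW D=YGYG B=YBYB
After move 2 (U): U=WWBB F=RRGW R=YBRR B=OOYB L=GWOO
After move 3 (F): F=GRWR U=WWOW R=BBBR D=RYYG L=GYOG
After move 4 (U'): U=WWWO F=GYWR R=GRBR B=BBYB L=OOOG
Query: F face = GYWR

Answer: G Y W R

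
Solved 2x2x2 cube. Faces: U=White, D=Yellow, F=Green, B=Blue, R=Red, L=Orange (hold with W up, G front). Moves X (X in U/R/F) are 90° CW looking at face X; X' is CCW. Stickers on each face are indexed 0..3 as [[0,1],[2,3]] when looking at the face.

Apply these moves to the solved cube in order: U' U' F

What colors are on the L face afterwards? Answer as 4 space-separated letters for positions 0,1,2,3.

Answer: R Y O Y

Derivation:
After move 1 (U'): U=WWWW F=OOGG R=GGRR B=RRBB L=BBOO
After move 2 (U'): U=WWWW F=BBGG R=OORR B=GGBB L=RROO
After move 3 (F): F=GBGB U=WWOR R=WOWR D=ROYY L=RYOY
Query: L face = RYOY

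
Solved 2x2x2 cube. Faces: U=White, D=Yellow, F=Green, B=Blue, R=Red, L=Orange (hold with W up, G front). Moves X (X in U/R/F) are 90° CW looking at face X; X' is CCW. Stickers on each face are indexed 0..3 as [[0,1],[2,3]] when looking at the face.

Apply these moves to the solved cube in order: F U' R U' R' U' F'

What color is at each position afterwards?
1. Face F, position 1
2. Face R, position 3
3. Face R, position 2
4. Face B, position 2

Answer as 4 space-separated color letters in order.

Answer: W R R B

Derivation:
After move 1 (F): F=GGGG U=WWOO R=WRWR D=RRYY L=OYOY
After move 2 (U'): U=WOWO F=OYGG R=GGWR B=WRBB L=BBOY
After move 3 (R): R=WGRG U=WYWG F=ORGY D=RBYW B=OROB
After move 4 (U'): U=YGWW F=BBGY R=ORRG B=WGOB L=OROY
After move 5 (R'): R=RGOR U=YOWW F=BGGW D=RBYY B=WGBB
After move 6 (U'): U=OWYW F=ORGW R=BGOR B=RGBB L=WGOY
After move 7 (F'): F=RWOG U=OWBO R=BGRR D=GYYY L=WWOY
Query 1: F[1] = W
Query 2: R[3] = R
Query 3: R[2] = R
Query 4: B[2] = B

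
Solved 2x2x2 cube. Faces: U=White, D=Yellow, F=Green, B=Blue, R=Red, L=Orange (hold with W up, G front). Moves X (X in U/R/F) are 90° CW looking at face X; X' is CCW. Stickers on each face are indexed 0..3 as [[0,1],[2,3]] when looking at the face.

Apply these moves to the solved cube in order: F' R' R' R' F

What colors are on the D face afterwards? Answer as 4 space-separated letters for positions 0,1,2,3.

After move 1 (F'): F=GGGG U=WWRR R=YRYR D=OOYY L=OWOW
After move 2 (R'): R=RRYY U=WBRB F=GWGR D=OGYG B=YBOB
After move 3 (R'): R=RYRY U=WORY F=GBGB D=OWYR B=GBGB
After move 4 (R'): R=YYRR U=WGRG F=GOGY D=OBYB B=RBWB
After move 5 (F): F=GGYO U=WGWW R=RYGR D=RYYB L=OOOB
Query: D face = RYYB

Answer: R Y Y B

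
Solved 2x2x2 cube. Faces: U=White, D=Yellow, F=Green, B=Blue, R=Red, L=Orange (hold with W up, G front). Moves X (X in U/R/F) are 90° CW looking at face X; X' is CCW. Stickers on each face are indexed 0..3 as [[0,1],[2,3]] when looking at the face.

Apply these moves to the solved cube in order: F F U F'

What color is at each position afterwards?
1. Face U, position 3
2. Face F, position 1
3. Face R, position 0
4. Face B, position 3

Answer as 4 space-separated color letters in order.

Answer: O G W B

Derivation:
After move 1 (F): F=GGGG U=WWOO R=WRWR D=RRYY L=OYOY
After move 2 (F): F=GGGG U=WWYY R=OROR D=WWYY L=OROR
After move 3 (U): U=YWYW F=ORGG R=BBOR B=ORBB L=GGOR
After move 4 (F'): F=RGOG U=YWBO R=WBWR D=GRYY L=GWOY
Query 1: U[3] = O
Query 2: F[1] = G
Query 3: R[0] = W
Query 4: B[3] = B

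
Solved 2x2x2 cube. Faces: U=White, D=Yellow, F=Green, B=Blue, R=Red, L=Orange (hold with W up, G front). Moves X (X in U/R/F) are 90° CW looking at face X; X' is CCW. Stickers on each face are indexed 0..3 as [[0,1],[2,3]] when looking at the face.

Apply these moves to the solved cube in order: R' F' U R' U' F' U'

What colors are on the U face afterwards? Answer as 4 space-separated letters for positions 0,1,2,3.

After move 1 (R'): R=RRRR U=WBWB F=GWGW D=YGYG B=YBYB
After move 2 (F'): F=WWGG U=WBRR R=GRYR D=OOYG L=OBOW
After move 3 (U): U=RWRB F=GRGG R=YBYR B=OBYB L=WWOW
After move 4 (R'): R=BRYY U=RYRO F=GWGB D=ORYG B=GBOB
After move 5 (U'): U=YORR F=WWGB R=GWYY B=BROB L=GBOW
After move 6 (F'): F=WBWG U=YOGY R=RWOY D=BWYG L=GROR
After move 7 (U'): U=OYYG F=GRWG R=WBOY B=RWOB L=BROR
Query: U face = OYYG

Answer: O Y Y G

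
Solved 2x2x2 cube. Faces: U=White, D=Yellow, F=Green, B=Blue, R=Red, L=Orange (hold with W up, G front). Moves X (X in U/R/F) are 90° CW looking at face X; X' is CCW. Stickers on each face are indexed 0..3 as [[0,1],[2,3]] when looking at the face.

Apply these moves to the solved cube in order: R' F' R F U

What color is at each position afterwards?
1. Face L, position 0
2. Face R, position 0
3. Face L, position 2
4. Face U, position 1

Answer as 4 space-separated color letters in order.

After move 1 (R'): R=RRRR U=WBWB F=GWGW D=YGYG B=YBYB
After move 2 (F'): F=WWGG U=WBRR R=GRYR D=OOYG L=OBOW
After move 3 (R): R=YGRR U=WWRG F=WOGG D=OYYY B=RBBB
After move 4 (F): F=GWGO U=WWWB R=RGGR D=RYYY L=OOOY
After move 5 (U): U=WWBW F=RGGO R=RBGR B=OOBB L=GWOY
Query 1: L[0] = G
Query 2: R[0] = R
Query 3: L[2] = O
Query 4: U[1] = W

Answer: G R O W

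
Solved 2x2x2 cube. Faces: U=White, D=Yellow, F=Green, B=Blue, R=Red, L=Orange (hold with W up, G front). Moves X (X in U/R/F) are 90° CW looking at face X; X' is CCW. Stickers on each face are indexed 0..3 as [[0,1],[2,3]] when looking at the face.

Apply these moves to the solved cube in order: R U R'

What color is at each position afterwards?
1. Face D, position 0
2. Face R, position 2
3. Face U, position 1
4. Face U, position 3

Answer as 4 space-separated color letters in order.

Answer: Y W W O

Derivation:
After move 1 (R): R=RRRR U=WGWG F=GYGY D=YBYB B=WBWB
After move 2 (U): U=WWGG F=RRGY R=WBRR B=OOWB L=GYOO
After move 3 (R'): R=BRWR U=WWGO F=RWGG D=YRYY B=BOBB
Query 1: D[0] = Y
Query 2: R[2] = W
Query 3: U[1] = W
Query 4: U[3] = O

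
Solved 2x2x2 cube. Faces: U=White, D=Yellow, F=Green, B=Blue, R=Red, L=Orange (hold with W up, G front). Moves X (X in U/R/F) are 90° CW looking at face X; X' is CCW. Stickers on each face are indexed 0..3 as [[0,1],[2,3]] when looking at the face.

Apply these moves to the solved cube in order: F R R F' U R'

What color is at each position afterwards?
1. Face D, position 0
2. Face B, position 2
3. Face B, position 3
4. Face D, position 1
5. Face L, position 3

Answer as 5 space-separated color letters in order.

Answer: Y Y B W O

Derivation:
After move 1 (F): F=GGGG U=WWOO R=WRWR D=RRYY L=OYOY
After move 2 (R): R=WWRR U=WGOG F=GRGY D=RBYB B=OBWB
After move 3 (R): R=RWRW U=WROY F=GBGB D=RWYO B=GBGB
After move 4 (F'): F=BBGG U=WRRR R=WWRW D=YYYO L=OYOO
After move 5 (U): U=RWRR F=WWGG R=GBRW B=OYGB L=BBOO
After move 6 (R'): R=BWGR U=RGRO F=WWGR D=YWYG B=OYYB
Query 1: D[0] = Y
Query 2: B[2] = Y
Query 3: B[3] = B
Query 4: D[1] = W
Query 5: L[3] = O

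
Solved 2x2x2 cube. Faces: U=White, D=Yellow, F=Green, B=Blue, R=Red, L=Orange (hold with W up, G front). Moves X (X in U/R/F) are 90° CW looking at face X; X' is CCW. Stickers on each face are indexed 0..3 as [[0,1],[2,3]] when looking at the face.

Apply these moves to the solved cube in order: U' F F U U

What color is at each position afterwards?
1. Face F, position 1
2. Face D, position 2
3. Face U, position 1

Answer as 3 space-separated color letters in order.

After move 1 (U'): U=WWWW F=OOGG R=GGRR B=RRBB L=BBOO
After move 2 (F): F=GOGO U=WWOB R=WGWR D=RGYY L=BYOY
After move 3 (F): F=GGOO U=WWYY R=OGBR D=WWYY L=BROG
After move 4 (U): U=YWYW F=OGOO R=RRBR B=BRBB L=GGOG
After move 5 (U): U=YYWW F=RROO R=BRBR B=GGBB L=OGOG
Query 1: F[1] = R
Query 2: D[2] = Y
Query 3: U[1] = Y

Answer: R Y Y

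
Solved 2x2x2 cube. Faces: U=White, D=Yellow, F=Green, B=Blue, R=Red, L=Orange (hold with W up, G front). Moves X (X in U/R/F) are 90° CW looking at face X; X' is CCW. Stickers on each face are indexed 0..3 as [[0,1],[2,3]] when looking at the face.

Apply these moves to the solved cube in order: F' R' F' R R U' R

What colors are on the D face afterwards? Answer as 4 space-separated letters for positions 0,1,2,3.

Answer: W R Y Y

Derivation:
After move 1 (F'): F=GGGG U=WWRR R=YRYR D=OOYY L=OWOW
After move 2 (R'): R=RRYY U=WBRB F=GWGR D=OGYG B=YBOB
After move 3 (F'): F=WRGG U=WBRY R=GROY D=WWYG L=OBOR
After move 4 (R): R=OGYR U=WRRG F=WWGG D=WOYY B=YBBB
After move 5 (R): R=YORG U=WWRG F=WOGY D=WBYY B=GBRB
After move 6 (U'): U=WGWR F=OBGY R=WORG B=YORB L=GBOR
After move 7 (R): R=RWGO U=WBWY F=OBGY D=WRYY B=ROGB
Query: D face = WRYY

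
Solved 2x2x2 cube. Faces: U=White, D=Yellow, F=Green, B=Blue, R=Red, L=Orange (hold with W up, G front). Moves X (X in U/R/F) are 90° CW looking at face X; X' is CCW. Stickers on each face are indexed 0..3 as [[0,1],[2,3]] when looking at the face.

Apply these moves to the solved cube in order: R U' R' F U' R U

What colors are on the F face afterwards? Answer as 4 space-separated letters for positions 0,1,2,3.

After move 1 (R): R=RRRR U=WGWG F=GYGY D=YBYB B=WBWB
After move 2 (U'): U=GGWW F=OOGY R=GYRR B=RRWB L=WBOO
After move 3 (R'): R=YRGR U=GWWR F=OGGW D=YOYY B=BRBB
After move 4 (F): F=GOWG U=GWOB R=WRRR D=GYYY L=WYOO
After move 5 (U'): U=WBGO F=WYWG R=GORR B=WRBB L=BROO
After move 6 (R): R=RGRO U=WYGG F=WYWY D=GBYW B=ORBB
After move 7 (U): U=GWGY F=RGWY R=ORRO B=BRBB L=WYOO
Query: F face = RGWY

Answer: R G W Y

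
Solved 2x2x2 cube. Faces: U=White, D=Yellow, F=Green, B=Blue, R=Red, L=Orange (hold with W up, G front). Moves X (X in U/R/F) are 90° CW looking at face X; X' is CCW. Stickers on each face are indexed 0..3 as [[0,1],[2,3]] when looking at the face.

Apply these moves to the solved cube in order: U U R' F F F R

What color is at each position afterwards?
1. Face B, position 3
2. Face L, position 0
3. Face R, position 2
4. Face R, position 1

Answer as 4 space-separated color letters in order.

After move 1 (U): U=WWWW F=RRGG R=BBRR B=OOBB L=GGOO
After move 2 (U): U=WWWW F=BBGG R=OORR B=GGBB L=RROO
After move 3 (R'): R=OROR U=WBWG F=BWGW D=YBYG B=YGYB
After move 4 (F): F=GBWW U=WBOR R=WRGR D=OOYG L=RYOB
After move 5 (F): F=WGWB U=WBBY R=ORRR D=GWYG L=ROOO
After move 6 (F): F=WWBG U=WBOO R=BRYR D=ROYG L=RGOW
After move 7 (R): R=YBRR U=WWOG F=WOBG D=RYYY B=OGBB
Query 1: B[3] = B
Query 2: L[0] = R
Query 3: R[2] = R
Query 4: R[1] = B

Answer: B R R B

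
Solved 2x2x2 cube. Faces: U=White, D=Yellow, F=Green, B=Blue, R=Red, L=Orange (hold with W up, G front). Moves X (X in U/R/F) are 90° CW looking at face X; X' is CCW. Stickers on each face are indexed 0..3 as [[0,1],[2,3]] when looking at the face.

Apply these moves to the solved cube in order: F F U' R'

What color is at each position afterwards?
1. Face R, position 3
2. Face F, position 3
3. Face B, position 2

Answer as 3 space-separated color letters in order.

After move 1 (F): F=GGGG U=WWOO R=WRWR D=RRYY L=OYOY
After move 2 (F): F=GGGG U=WWYY R=OROR D=WWYY L=OROR
After move 3 (U'): U=WYWY F=ORGG R=GGOR B=ORBB L=BBOR
After move 4 (R'): R=GRGO U=WBWO F=OYGY D=WRYG B=YRWB
Query 1: R[3] = O
Query 2: F[3] = Y
Query 3: B[2] = W

Answer: O Y W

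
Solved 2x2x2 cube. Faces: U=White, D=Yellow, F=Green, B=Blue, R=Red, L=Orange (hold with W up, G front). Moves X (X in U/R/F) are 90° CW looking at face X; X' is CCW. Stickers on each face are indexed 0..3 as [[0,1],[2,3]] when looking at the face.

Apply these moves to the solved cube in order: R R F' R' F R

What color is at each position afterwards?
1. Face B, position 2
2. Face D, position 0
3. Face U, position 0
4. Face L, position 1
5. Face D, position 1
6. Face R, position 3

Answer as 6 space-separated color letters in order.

After move 1 (R): R=RRRR U=WGWG F=GYGY D=YBYB B=WBWB
After move 2 (R): R=RRRR U=WYWY F=GBGB D=YWYW B=GBGB
After move 3 (F'): F=BBGG U=WYRR R=WRYR D=OOYW L=OYOW
After move 4 (R'): R=RRWY U=WGRG F=BYGR D=OBYG B=WBOB
After move 5 (F): F=GBRY U=WGWY R=RRGY D=WRYG L=OOOB
After move 6 (R): R=GRYR U=WBWY F=GRRG D=WOYW B=YBGB
Query 1: B[2] = G
Query 2: D[0] = W
Query 3: U[0] = W
Query 4: L[1] = O
Query 5: D[1] = O
Query 6: R[3] = R

Answer: G W W O O R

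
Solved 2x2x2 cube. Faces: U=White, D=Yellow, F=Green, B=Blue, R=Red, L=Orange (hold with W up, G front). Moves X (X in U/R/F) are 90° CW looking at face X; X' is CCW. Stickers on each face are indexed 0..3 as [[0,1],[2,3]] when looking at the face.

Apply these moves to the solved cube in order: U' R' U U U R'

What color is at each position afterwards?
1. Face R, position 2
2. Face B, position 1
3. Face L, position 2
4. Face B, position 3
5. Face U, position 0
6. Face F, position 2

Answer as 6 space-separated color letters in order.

Answer: O R O B B G

Derivation:
After move 1 (U'): U=WWWW F=OOGG R=GGRR B=RRBB L=BBOO
After move 2 (R'): R=GRGR U=WBWR F=OWGW D=YOYG B=YRYB
After move 3 (U): U=WWRB F=GRGW R=YRGR B=BBYB L=OWOO
After move 4 (U): U=RWBW F=YRGW R=BBGR B=OWYB L=GROO
After move 5 (U): U=BRWW F=BBGW R=OWGR B=GRYB L=YROO
After move 6 (R'): R=WROG U=BYWG F=BRGW D=YBYW B=GROB
Query 1: R[2] = O
Query 2: B[1] = R
Query 3: L[2] = O
Query 4: B[3] = B
Query 5: U[0] = B
Query 6: F[2] = G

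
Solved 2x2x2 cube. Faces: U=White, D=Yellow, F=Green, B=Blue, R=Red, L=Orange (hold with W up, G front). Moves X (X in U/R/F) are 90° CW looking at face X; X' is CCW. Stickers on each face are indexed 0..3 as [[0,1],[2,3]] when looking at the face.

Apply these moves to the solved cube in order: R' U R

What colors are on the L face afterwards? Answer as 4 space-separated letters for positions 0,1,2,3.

Answer: G W O O

Derivation:
After move 1 (R'): R=RRRR U=WBWB F=GWGW D=YGYG B=YBYB
After move 2 (U): U=WWBB F=RRGW R=YBRR B=OOYB L=GWOO
After move 3 (R): R=RYRB U=WRBW F=RGGG D=YYYO B=BOWB
Query: L face = GWOO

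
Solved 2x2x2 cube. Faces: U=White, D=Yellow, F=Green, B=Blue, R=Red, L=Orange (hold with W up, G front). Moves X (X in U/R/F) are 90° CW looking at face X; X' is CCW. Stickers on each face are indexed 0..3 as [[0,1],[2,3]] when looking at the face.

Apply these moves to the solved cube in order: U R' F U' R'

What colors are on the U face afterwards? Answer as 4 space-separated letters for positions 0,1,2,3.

Answer: B Y W W

Derivation:
After move 1 (U): U=WWWW F=RRGG R=BBRR B=OOBB L=GGOO
After move 2 (R'): R=BRBR U=WBWO F=RWGW D=YRYG B=YOYB
After move 3 (F): F=GRWW U=WBOG R=WROR D=BBYG L=GYOR
After move 4 (U'): U=BGWO F=GYWW R=GROR B=WRYB L=YOOR
After move 5 (R'): R=RRGO U=BYWW F=GGWO D=BYYW B=GRBB
Query: U face = BYWW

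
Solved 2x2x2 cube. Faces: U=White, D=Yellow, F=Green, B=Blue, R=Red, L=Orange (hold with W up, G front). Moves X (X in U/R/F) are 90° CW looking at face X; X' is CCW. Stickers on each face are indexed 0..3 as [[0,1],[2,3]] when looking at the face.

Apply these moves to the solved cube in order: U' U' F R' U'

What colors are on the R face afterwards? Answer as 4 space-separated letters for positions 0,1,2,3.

After move 1 (U'): U=WWWW F=OOGG R=GGRR B=RRBB L=BBOO
After move 2 (U'): U=WWWW F=BBGG R=OORR B=GGBB L=RROO
After move 3 (F): F=GBGB U=WWOR R=WOWR D=ROYY L=RYOY
After move 4 (R'): R=ORWW U=WBOG F=GWGR D=RBYB B=YGOB
After move 5 (U'): U=BGWO F=RYGR R=GWWW B=OROB L=YGOY
Query: R face = GWWW

Answer: G W W W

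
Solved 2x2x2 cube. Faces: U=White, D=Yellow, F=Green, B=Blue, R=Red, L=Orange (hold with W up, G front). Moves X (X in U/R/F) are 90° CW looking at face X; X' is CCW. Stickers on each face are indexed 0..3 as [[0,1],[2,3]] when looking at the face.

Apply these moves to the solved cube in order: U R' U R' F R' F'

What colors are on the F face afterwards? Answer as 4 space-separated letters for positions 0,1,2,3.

Answer: Y W G B

Derivation:
After move 1 (U): U=WWWW F=RRGG R=BBRR B=OOBB L=GGOO
After move 2 (R'): R=BRBR U=WBWO F=RWGW D=YRYG B=YOYB
After move 3 (U): U=WWOB F=BRGW R=YOBR B=GGYB L=RWOO
After move 4 (R'): R=ORYB U=WYOG F=BWGB D=YRYW B=GGRB
After move 5 (F): F=GBBW U=WYOW R=ORGB D=YOYW L=RYOR
After move 6 (R'): R=RBOG U=WROG F=GYBW D=YBYW B=WGOB
After move 7 (F'): F=YWGB U=WRRO R=BBYG D=YRYW L=RGOO
Query: F face = YWGB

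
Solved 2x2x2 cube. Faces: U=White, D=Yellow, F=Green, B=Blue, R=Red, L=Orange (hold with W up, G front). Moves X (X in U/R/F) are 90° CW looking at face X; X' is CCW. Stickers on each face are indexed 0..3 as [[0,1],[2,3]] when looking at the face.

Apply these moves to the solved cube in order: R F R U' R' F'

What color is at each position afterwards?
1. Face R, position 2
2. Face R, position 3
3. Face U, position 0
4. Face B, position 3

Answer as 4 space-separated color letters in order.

Answer: R R G B

Derivation:
After move 1 (R): R=RRRR U=WGWG F=GYGY D=YBYB B=WBWB
After move 2 (F): F=GGYY U=WGOO R=WRGR D=RRYB L=OYOB
After move 3 (R): R=GWRR U=WGOY F=GRYB D=RWYW B=OBGB
After move 4 (U'): U=GYWO F=OYYB R=GRRR B=GWGB L=OBOB
After move 5 (R'): R=RRGR U=GGWG F=OYYO D=RYYB B=WWWB
After move 6 (F'): F=YOOY U=GGRG R=YRRR D=BBYB L=OGOW
Query 1: R[2] = R
Query 2: R[3] = R
Query 3: U[0] = G
Query 4: B[3] = B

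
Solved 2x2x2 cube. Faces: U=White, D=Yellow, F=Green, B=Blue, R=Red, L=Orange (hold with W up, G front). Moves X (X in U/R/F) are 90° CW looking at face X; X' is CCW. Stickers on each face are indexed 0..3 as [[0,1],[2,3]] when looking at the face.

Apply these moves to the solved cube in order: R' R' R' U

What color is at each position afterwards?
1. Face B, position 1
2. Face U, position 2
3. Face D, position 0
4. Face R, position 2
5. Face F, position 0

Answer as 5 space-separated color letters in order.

After move 1 (R'): R=RRRR U=WBWB F=GWGW D=YGYG B=YBYB
After move 2 (R'): R=RRRR U=WYWY F=GBGB D=YWYW B=GBGB
After move 3 (R'): R=RRRR U=WGWG F=GYGY D=YBYB B=WBWB
After move 4 (U): U=WWGG F=RRGY R=WBRR B=OOWB L=GYOO
Query 1: B[1] = O
Query 2: U[2] = G
Query 3: D[0] = Y
Query 4: R[2] = R
Query 5: F[0] = R

Answer: O G Y R R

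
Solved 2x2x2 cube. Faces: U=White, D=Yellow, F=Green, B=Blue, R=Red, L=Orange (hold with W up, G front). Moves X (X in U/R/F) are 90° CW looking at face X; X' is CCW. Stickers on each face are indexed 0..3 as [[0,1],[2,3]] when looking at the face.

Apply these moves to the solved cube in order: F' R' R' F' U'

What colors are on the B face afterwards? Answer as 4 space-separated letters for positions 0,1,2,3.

After move 1 (F'): F=GGGG U=WWRR R=YRYR D=OOYY L=OWOW
After move 2 (R'): R=RRYY U=WBRB F=GWGR D=OGYG B=YBOB
After move 3 (R'): R=RYRY U=WORY F=GBGB D=OWYR B=GBGB
After move 4 (F'): F=BBGG U=WORR R=WYOY D=WWYR L=OYOR
After move 5 (U'): U=ORWR F=OYGG R=BBOY B=WYGB L=GBOR
Query: B face = WYGB

Answer: W Y G B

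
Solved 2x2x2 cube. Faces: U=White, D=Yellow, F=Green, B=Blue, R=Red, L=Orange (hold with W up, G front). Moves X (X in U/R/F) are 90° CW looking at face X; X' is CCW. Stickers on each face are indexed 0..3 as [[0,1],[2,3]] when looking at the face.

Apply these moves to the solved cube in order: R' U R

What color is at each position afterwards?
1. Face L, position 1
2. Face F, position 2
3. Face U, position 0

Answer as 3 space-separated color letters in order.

Answer: W G W

Derivation:
After move 1 (R'): R=RRRR U=WBWB F=GWGW D=YGYG B=YBYB
After move 2 (U): U=WWBB F=RRGW R=YBRR B=OOYB L=GWOO
After move 3 (R): R=RYRB U=WRBW F=RGGG D=YYYO B=BOWB
Query 1: L[1] = W
Query 2: F[2] = G
Query 3: U[0] = W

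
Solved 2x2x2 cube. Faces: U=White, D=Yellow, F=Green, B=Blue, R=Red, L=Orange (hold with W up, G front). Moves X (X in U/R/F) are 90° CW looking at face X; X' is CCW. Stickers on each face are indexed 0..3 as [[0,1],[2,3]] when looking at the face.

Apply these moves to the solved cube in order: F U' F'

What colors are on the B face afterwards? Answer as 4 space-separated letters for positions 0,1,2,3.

After move 1 (F): F=GGGG U=WWOO R=WRWR D=RRYY L=OYOY
After move 2 (U'): U=WOWO F=OYGG R=GGWR B=WRBB L=BBOY
After move 3 (F'): F=YGOG U=WOGW R=RGRR D=BYYY L=BOOW
Query: B face = WRBB

Answer: W R B B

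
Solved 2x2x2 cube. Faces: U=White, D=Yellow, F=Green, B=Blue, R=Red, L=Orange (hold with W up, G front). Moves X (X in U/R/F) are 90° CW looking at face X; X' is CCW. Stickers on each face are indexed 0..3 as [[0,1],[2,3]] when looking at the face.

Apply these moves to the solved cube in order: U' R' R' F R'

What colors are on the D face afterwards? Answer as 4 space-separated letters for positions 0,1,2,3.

After move 1 (U'): U=WWWW F=OOGG R=GGRR B=RRBB L=BBOO
After move 2 (R'): R=GRGR U=WBWR F=OWGW D=YOYG B=YRYB
After move 3 (R'): R=RRGG U=WYWY F=OBGR D=YWYW B=GROB
After move 4 (F): F=GORB U=WYOB R=WRYG D=GRYW L=BYOW
After move 5 (R'): R=RGWY U=WOOG F=GYRB D=GOYB B=WRRB
Query: D face = GOYB

Answer: G O Y B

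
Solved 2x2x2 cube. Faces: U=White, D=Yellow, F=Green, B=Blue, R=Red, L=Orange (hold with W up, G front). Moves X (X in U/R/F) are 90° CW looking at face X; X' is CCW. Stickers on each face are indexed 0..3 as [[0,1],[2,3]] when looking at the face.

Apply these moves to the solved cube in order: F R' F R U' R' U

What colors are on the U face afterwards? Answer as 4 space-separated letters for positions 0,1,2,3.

After move 1 (F): F=GGGG U=WWOO R=WRWR D=RRYY L=OYOY
After move 2 (R'): R=RRWW U=WBOB F=GWGO D=RGYG B=YBRB
After move 3 (F): F=GGOW U=WBYY R=ORBW D=WRYG L=OROG
After move 4 (R): R=BOWR U=WGYW F=GROG D=WRYY B=YBBB
After move 5 (U'): U=GWWY F=OROG R=GRWR B=BOBB L=YBOG
After move 6 (R'): R=RRGW U=GBWB F=OWOY D=WRYG B=YORB
After move 7 (U): U=WGBB F=RROY R=YOGW B=YBRB L=OWOG
Query: U face = WGBB

Answer: W G B B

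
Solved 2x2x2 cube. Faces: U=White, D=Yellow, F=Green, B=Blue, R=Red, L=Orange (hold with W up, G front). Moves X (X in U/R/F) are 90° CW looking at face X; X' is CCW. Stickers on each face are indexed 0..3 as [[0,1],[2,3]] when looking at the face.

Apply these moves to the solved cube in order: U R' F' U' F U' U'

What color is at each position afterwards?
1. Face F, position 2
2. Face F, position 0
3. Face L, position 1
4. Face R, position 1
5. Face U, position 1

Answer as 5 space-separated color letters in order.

Answer: G R W G W

Derivation:
After move 1 (U): U=WWWW F=RRGG R=BBRR B=OOBB L=GGOO
After move 2 (R'): R=BRBR U=WBWO F=RWGW D=YRYG B=YOYB
After move 3 (F'): F=WWRG U=WBBB R=RRYR D=GOYG L=GOOW
After move 4 (U'): U=BBWB F=GORG R=WWYR B=RRYB L=YOOW
After move 5 (F): F=RGGO U=BBWO R=WWBR D=YWYG L=YGOO
After move 6 (U'): U=BOBW F=YGGO R=RGBR B=WWYB L=RROO
After move 7 (U'): U=OWBB F=RRGO R=YGBR B=RGYB L=WWOO
Query 1: F[2] = G
Query 2: F[0] = R
Query 3: L[1] = W
Query 4: R[1] = G
Query 5: U[1] = W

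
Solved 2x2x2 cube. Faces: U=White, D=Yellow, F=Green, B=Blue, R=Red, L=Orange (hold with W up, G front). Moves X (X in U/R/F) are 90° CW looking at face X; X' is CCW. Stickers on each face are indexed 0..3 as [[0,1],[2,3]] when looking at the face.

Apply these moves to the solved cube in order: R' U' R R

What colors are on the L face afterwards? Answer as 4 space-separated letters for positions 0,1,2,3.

After move 1 (R'): R=RRRR U=WBWB F=GWGW D=YGYG B=YBYB
After move 2 (U'): U=BBWW F=OOGW R=GWRR B=RRYB L=YBOO
After move 3 (R): R=RGRW U=BOWW F=OGGG D=YYYR B=WRBB
After move 4 (R): R=RRWG U=BGWG F=OYGR D=YBYW B=WROB
Query: L face = YBOO

Answer: Y B O O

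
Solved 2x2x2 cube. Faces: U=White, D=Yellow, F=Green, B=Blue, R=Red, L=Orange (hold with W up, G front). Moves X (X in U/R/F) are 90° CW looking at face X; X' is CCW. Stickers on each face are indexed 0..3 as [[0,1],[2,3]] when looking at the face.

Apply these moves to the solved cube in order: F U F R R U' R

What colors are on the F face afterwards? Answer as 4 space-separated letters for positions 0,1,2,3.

After move 1 (F): F=GGGG U=WWOO R=WRWR D=RRYY L=OYOY
After move 2 (U): U=OWOW F=WRGG R=BBWR B=OYBB L=GGOY
After move 3 (F): F=GWGR U=OWYG R=OBWR D=WBYY L=GROR
After move 4 (R): R=WORB U=OWYR F=GBGY D=WBYO B=GYWB
After move 5 (R): R=RWBO U=OBYY F=GBGO D=WWYG B=RYWB
After move 6 (U'): U=BYOY F=GRGO R=GBBO B=RWWB L=RYOR
After move 7 (R): R=BGOB U=BROO F=GWGG D=WWYR B=YWYB
Query: F face = GWGG

Answer: G W G G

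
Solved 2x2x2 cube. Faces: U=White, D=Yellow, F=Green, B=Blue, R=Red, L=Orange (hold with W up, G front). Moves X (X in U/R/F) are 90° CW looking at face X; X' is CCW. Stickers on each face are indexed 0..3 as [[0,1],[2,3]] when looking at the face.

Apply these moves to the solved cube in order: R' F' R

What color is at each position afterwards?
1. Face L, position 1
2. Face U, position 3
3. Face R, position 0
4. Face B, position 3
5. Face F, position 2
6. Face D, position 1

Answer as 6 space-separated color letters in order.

Answer: B G Y B G Y

Derivation:
After move 1 (R'): R=RRRR U=WBWB F=GWGW D=YGYG B=YBYB
After move 2 (F'): F=WWGG U=WBRR R=GRYR D=OOYG L=OBOW
After move 3 (R): R=YGRR U=WWRG F=WOGG D=OYYY B=RBBB
Query 1: L[1] = B
Query 2: U[3] = G
Query 3: R[0] = Y
Query 4: B[3] = B
Query 5: F[2] = G
Query 6: D[1] = Y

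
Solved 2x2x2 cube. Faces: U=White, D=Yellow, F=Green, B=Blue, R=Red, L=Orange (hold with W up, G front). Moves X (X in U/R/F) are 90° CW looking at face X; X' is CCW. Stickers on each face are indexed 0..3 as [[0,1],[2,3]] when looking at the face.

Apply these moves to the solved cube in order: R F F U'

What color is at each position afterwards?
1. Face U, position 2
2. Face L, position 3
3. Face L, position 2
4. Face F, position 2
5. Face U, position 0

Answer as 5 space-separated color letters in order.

After move 1 (R): R=RRRR U=WGWG F=GYGY D=YBYB B=WBWB
After move 2 (F): F=GGYY U=WGOO R=WRGR D=RRYB L=OYOB
After move 3 (F): F=YGYG U=WGBY R=OROR D=GWYB L=OROR
After move 4 (U'): U=GYWB F=ORYG R=YGOR B=ORWB L=WBOR
Query 1: U[2] = W
Query 2: L[3] = R
Query 3: L[2] = O
Query 4: F[2] = Y
Query 5: U[0] = G

Answer: W R O Y G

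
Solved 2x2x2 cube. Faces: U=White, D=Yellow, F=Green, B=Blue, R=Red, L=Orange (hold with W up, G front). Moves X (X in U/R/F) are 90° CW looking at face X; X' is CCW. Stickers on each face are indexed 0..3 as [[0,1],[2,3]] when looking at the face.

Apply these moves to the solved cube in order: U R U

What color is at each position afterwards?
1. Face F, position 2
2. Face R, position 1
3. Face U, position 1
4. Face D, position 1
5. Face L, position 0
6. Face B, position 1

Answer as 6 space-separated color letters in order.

Answer: G O W B R G

Derivation:
After move 1 (U): U=WWWW F=RRGG R=BBRR B=OOBB L=GGOO
After move 2 (R): R=RBRB U=WRWG F=RYGY D=YBYO B=WOWB
After move 3 (U): U=WWGR F=RBGY R=WORB B=GGWB L=RYOO
Query 1: F[2] = G
Query 2: R[1] = O
Query 3: U[1] = W
Query 4: D[1] = B
Query 5: L[0] = R
Query 6: B[1] = G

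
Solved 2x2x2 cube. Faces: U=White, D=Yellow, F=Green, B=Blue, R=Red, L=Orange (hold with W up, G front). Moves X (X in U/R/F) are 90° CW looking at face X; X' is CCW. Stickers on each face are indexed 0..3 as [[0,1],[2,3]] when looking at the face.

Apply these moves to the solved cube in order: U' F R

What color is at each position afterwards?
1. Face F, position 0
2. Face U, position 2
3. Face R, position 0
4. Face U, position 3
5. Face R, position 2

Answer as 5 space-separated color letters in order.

Answer: G O W O R

Derivation:
After move 1 (U'): U=WWWW F=OOGG R=GGRR B=RRBB L=BBOO
After move 2 (F): F=GOGO U=WWOB R=WGWR D=RGYY L=BYOY
After move 3 (R): R=WWRG U=WOOO F=GGGY D=RBYR B=BRWB
Query 1: F[0] = G
Query 2: U[2] = O
Query 3: R[0] = W
Query 4: U[3] = O
Query 5: R[2] = R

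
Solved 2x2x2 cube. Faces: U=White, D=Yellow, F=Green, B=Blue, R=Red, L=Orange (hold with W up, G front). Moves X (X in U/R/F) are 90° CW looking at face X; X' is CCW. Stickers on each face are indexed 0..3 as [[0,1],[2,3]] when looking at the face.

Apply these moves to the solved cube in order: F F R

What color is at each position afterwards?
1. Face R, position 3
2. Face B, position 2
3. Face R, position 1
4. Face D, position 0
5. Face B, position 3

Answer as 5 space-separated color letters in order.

After move 1 (F): F=GGGG U=WWOO R=WRWR D=RRYY L=OYOY
After move 2 (F): F=GGGG U=WWYY R=OROR D=WWYY L=OROR
After move 3 (R): R=OORR U=WGYG F=GWGY D=WBYB B=YBWB
Query 1: R[3] = R
Query 2: B[2] = W
Query 3: R[1] = O
Query 4: D[0] = W
Query 5: B[3] = B

Answer: R W O W B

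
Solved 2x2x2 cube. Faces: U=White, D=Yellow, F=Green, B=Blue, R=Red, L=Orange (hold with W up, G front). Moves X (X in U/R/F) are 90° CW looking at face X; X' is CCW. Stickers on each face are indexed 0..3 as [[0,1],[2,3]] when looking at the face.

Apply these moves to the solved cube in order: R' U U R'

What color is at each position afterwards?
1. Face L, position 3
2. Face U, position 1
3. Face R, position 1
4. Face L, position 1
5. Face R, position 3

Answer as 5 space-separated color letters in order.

Answer: O Y R R R

Derivation:
After move 1 (R'): R=RRRR U=WBWB F=GWGW D=YGYG B=YBYB
After move 2 (U): U=WWBB F=RRGW R=YBRR B=OOYB L=GWOO
After move 3 (U): U=BWBW F=YBGW R=OORR B=GWYB L=RROO
After move 4 (R'): R=OROR U=BYBG F=YWGW D=YBYW B=GWGB
Query 1: L[3] = O
Query 2: U[1] = Y
Query 3: R[1] = R
Query 4: L[1] = R
Query 5: R[3] = R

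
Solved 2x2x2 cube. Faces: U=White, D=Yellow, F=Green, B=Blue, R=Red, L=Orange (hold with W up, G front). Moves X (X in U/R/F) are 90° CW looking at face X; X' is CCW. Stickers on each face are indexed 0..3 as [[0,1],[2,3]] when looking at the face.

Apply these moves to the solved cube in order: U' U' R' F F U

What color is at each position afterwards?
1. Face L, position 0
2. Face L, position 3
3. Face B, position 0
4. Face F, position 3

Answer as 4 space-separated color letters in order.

After move 1 (U'): U=WWWW F=OOGG R=GGRR B=RRBB L=BBOO
After move 2 (U'): U=WWWW F=BBGG R=OORR B=GGBB L=RROO
After move 3 (R'): R=OROR U=WBWG F=BWGW D=YBYG B=YGYB
After move 4 (F): F=GBWW U=WBOR R=WRGR D=OOYG L=RYOB
After move 5 (F): F=WGWB U=WBBY R=ORRR D=GWYG L=ROOO
After move 6 (U): U=BWYB F=ORWB R=YGRR B=ROYB L=WGOO
Query 1: L[0] = W
Query 2: L[3] = O
Query 3: B[0] = R
Query 4: F[3] = B

Answer: W O R B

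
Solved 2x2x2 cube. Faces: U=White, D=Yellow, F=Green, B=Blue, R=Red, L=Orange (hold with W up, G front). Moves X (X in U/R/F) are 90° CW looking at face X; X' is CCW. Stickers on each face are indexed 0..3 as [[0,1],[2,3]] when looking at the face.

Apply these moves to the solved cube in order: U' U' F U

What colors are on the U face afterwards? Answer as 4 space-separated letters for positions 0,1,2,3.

After move 1 (U'): U=WWWW F=OOGG R=GGRR B=RRBB L=BBOO
After move 2 (U'): U=WWWW F=BBGG R=OORR B=GGBB L=RROO
After move 3 (F): F=GBGB U=WWOR R=WOWR D=ROYY L=RYOY
After move 4 (U): U=OWRW F=WOGB R=GGWR B=RYBB L=GBOY
Query: U face = OWRW

Answer: O W R W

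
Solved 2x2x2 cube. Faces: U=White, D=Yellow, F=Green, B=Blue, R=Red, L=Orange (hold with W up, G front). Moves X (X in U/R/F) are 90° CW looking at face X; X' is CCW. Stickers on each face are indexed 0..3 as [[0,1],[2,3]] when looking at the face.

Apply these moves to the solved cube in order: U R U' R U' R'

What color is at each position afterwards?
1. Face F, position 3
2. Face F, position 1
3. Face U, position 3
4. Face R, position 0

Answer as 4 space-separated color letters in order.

Answer: W Y R B

Derivation:
After move 1 (U): U=WWWW F=RRGG R=BBRR B=OOBB L=GGOO
After move 2 (R): R=RBRB U=WRWG F=RYGY D=YBYO B=WOWB
After move 3 (U'): U=RGWW F=GGGY R=RYRB B=RBWB L=WOOO
After move 4 (R): R=RRBY U=RGWY F=GBGO D=YWYR B=WBGB
After move 5 (U'): U=GYRW F=WOGO R=GBBY B=RRGB L=WBOO
After move 6 (R'): R=BYGB U=GGRR F=WYGW D=YOYO B=RRWB
Query 1: F[3] = W
Query 2: F[1] = Y
Query 3: U[3] = R
Query 4: R[0] = B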